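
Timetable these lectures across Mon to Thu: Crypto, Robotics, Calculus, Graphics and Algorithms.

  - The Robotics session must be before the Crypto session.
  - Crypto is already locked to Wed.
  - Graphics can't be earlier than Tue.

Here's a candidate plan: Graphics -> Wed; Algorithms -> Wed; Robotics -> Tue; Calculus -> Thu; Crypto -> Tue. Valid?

No. Crypto is already locked to Wed is not satisfied.

Crypto is already locked to Wed — violated.
The Robotics session must be before the Crypto session — violated.
Graphics can't be earlier than Tue — holds.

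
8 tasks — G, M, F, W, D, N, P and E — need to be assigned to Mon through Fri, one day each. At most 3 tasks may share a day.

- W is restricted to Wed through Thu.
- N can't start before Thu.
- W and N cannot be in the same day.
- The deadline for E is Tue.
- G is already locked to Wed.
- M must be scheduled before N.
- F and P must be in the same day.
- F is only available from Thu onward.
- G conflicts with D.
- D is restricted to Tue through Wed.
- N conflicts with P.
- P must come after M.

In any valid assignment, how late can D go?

Tue

D is available from Tue; D's own window allows nothing later than Wed.
D at Tue is achievable: W in Wed; E in Mon; G in Wed; M in Mon; N in Thu; F in Fri; D in Tue; P in Fri.
Nothing later works — the conflict and capacity constraints rule out every day after Tue.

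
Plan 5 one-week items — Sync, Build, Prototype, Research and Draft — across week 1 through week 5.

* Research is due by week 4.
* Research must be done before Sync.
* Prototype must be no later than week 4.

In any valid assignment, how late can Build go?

Build at week 5 is achievable: Prototype in week 1, Research in week 1, Sync in week 2, Draft in week 1, Build in week 5.

week 5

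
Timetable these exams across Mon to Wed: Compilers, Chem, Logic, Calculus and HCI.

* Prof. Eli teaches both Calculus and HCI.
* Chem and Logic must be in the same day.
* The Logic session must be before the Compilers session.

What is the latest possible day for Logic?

Downstream work caps Logic at Tue.
Logic at Tue is achievable: Calculus=Mon, Logic=Tue, Chem=Tue, HCI=Tue, Compilers=Wed.

Tue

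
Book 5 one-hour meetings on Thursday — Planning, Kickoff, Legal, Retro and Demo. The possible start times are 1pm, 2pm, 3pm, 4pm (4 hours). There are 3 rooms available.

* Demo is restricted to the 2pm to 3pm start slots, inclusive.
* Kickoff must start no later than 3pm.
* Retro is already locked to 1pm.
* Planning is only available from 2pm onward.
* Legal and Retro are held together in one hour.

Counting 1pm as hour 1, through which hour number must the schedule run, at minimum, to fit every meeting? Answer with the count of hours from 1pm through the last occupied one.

2

With at most 3 per hour and 5 meetings, at least 2 hours are needed.
Planning can't be placed before 2pm — that is hour 2 counting from 1pm — so the schedule must run through at least 2 hours.
2 works (last occupied hour: 2pm): for example Legal -> 1pm, Retro -> 1pm, Planning -> 2pm, Demo -> 2pm, Kickoff -> 1pm.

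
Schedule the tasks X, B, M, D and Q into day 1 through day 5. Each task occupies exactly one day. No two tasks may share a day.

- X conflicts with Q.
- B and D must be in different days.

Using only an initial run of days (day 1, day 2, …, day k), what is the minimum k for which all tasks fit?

With at most 1 per day and 5 tasks, at least 5 days are needed.
5 works (last occupied day: day 5): for example B -> day 2, Q -> day 5, M -> day 3, D -> day 4, X -> day 1.

5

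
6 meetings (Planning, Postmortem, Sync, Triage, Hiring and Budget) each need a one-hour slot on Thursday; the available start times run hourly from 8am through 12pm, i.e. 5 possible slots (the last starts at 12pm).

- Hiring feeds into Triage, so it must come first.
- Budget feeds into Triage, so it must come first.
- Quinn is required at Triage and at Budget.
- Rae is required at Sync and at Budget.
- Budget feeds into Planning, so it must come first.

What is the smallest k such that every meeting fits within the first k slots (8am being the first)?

2

The precedence chain requires at least 2 distinct slots.
2 works (last occupied slot: 9am): for example Sync=9am; Postmortem=8am; Hiring=8am; Budget=8am; Planning=9am; Triage=9am.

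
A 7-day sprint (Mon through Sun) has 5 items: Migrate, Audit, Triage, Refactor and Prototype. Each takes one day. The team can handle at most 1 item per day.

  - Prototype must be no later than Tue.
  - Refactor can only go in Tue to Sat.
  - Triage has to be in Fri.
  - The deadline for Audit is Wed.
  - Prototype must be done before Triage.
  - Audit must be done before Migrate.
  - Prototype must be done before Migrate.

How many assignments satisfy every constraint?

Splitting on Migrate: it can be Wed (4), Thu (7), Sat (7), Sun (11). Listing each branch's schedules as (Audit, Triage, Refactor, Prototype):
Migrate=Wed: (Mon,Fri,Thu,Tue) (Mon,Fri,Sat,Tue) (Tue,Fri,Thu,Mon) (Tue,Fri,Sat,Mon) — 4.
Migrate=Thu: (Mon,Fri,Wed,Tue) (Mon,Fri,Sat,Tue) (Tue,Fri,Wed,Mon) (Tue,Fri,Sat,Mon) (Wed,Fri,Tue,Mon) (Wed,Fri,Sat,Mon) (Wed,Fri,Sat,Tue) — 7.
Migrate=Sat: (Mon,Fri,Wed,Tue) (Mon,Fri,Thu,Tue) (Tue,Fri,Wed,Mon) (Tue,Fri,Thu,Mon) (Wed,Fri,Tue,Mon) (Wed,Fri,Thu,Mon) (Wed,Fri,Thu,Tue) — 7.
Migrate=Sun: (Mon,Fri,Wed,Tue) (Mon,Fri,Thu,Tue) (Mon,Fri,Sat,Tue) (Tue,Fri,Wed,Mon) (Tue,Fri,Thu,Mon) (Tue,Fri,Sat,Mon) (Wed,Fri,Tue,Mon) (Wed,Fri,Thu,Mon) (Wed,Fri,Thu,Tue) (Wed,Fri,Sat,Mon) (Wed,Fri,Sat,Tue) — 11.
Summing: 4 + 7 + 7 + 11 = 29.

29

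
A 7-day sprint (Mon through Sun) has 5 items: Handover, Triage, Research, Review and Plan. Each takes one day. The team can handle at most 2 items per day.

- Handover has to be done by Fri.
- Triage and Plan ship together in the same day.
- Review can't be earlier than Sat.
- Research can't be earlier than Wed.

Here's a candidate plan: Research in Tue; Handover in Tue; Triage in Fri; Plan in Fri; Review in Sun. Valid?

Invalid. Research can't be earlier than Wed.

Review can't be earlier than Sat — holds.
Triage and Plan ship together in the same day — holds.
Research can't be earlier than Wed — violated.
Handover has to be done by Fri — holds.
The team can handle at most 2 items per day — holds.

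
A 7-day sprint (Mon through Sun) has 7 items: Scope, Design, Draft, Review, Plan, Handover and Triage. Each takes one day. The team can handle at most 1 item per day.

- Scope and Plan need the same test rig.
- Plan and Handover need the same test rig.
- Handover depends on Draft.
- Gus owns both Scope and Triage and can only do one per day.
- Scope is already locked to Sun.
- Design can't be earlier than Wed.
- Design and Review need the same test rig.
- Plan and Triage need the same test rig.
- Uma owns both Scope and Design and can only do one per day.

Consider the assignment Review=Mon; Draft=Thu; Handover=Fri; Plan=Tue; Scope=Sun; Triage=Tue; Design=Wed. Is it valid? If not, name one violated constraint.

Invalid. Plan and Triage need the same test rig.

Uma owns both Scope and Design and can only do one per day — holds.
Scope is already locked to Sun — holds.
Design can't be earlier than Wed — holds.
Gus owns both Scope and Triage and can only do one per day — holds.
Design and Review need the same test rig — holds.
Plan and Handover need the same test rig — holds.
The team can handle at most 1 item per day — violated.
Plan and Triage need the same test rig — violated.
Scope and Plan need the same test rig — holds.
Handover depends on Draft — holds.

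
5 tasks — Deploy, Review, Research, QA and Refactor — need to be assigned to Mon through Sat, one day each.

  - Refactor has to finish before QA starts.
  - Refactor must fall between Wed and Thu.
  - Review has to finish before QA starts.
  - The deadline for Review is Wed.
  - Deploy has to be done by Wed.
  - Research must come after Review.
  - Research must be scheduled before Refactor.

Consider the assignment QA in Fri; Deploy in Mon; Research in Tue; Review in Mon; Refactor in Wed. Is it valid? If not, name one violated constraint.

Yes, all constraints hold

Refactor must fall between Wed and Thu — holds.
Refactor has to finish before QA starts — holds.
Research must be scheduled before Refactor — holds.
Deploy has to be done by Wed — holds.
The deadline for Review is Wed — holds.
Research must come after Review — holds.
Review has to finish before QA starts — holds.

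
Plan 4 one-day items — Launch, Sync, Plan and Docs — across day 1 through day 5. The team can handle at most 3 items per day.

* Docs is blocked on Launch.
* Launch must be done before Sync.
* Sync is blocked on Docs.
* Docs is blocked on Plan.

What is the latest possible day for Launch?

day 3

Downstream work caps Launch at day 3.
Launch at day 3 is achievable: Sync in day 5, Launch in day 3, Plan in day 1, Docs in day 4.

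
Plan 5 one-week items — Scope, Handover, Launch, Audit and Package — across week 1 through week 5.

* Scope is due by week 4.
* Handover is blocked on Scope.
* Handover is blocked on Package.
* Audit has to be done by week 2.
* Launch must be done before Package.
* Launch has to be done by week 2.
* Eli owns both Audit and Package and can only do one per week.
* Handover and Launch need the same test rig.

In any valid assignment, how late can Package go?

Precedence pushes Package to at least week 2; downstream work caps Package at week 4.
Package at week 4 is achievable: Audit -> week 1, Package -> week 4, Scope -> week 1, Handover -> week 5, Launch -> week 1.

week 4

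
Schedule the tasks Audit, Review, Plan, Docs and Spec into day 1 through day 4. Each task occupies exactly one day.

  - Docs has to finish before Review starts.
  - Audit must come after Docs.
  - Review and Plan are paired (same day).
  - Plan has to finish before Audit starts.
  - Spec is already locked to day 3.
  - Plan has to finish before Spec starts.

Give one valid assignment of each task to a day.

Spec -> day 3, Plan -> day 2, Audit -> day 3, Docs -> day 1, Review -> day 2

Checking: Plan(day 2) before Audit(day 3); Plan(day 2) before Spec(day 3); Docs(day 1) before Audit(day 3); Docs(day 1) before Review(day 2); Review = Plan = day 2; Spec=day 3 in [day 3,day 3].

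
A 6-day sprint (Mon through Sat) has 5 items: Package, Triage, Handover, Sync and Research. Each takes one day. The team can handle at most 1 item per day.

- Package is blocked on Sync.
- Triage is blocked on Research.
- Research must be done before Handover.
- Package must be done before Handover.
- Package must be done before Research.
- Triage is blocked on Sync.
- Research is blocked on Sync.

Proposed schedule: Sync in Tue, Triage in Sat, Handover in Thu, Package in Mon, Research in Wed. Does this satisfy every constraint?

The team can handle at most 1 item per day — holds.
Triage is blocked on Research — holds.
Research is blocked on Sync — holds.
Package must be done before Research — holds.
Package must be done before Handover — holds.
Triage is blocked on Sync — holds.
Package is blocked on Sync — violated.
Research must be done before Handover — holds.

Invalid. Package is blocked on Sync.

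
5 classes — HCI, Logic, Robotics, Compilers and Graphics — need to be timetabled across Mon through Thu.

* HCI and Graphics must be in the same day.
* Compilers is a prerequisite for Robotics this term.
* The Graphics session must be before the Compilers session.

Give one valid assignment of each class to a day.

Logic in Mon, Robotics in Wed, Compilers in Tue, HCI in Mon, Graphics in Mon

Checking: Graphics(Mon) before Compilers(Tue); Compilers(Tue) before Robotics(Wed); HCI = Graphics = Mon.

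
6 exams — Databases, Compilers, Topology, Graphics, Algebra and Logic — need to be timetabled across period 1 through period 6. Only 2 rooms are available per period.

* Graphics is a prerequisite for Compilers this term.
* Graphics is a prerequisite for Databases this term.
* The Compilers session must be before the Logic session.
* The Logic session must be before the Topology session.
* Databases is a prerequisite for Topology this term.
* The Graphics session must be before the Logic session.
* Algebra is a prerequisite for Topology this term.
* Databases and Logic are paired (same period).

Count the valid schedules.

Splitting on Databases: it can be period 3 (9), period 4 (21), period 5 (24). Listing each branch's schedules as (Compilers, Topology, Graphics, Algebra, Logic) by period number:
Databases=period 3: (2,4,1,1,3) (2,4,1,2,3) (2,5,1,1,3) (2,5,1,2,3) (2,5,1,4,3) (2,6,1,1,3) (2,6,1,2,3) (2,6,1,4,3) (2,6,1,5,3) — 9.
Databases=period 4: (2,5,1,1,4) (2,5,1,2,4) (2,5,1,3,4) (2,6,1,1,4) (2,6,1,2,4) (2,6,1,3,4) (2,6,1,5,4) (3,5,1,1,4) (3,5,1,2,4) (3,5,1,3,4) (3,5,2,1,4) (3,5,2,2,4) (3,5,2,3,4) (3,6,1,1,4) (3,6,1,2,4) (3,6,1,3,4) (3,6,1,5,4) (3,6,2,1,4) (3,6,2,2,4) (3,6,2,3,4) (3,6,2,5,4) — 21.
Databases=period 5: (2,6,1,1,5) (2,6,1,2,5) (2,6,1,3,5) (2,6,1,4,5) (3,6,1,1,5) (3,6,1,2,5) (3,6,1,3,5) (3,6,1,4,5) (3,6,2,1,5) (3,6,2,2,5) (3,6,2,3,5) (3,6,2,4,5) (4,6,1,1,5) (4,6,1,2,5) (4,6,1,3,5) (4,6,1,4,5) (4,6,2,1,5) (4,6,2,2,5) (4,6,2,3,5) (4,6,2,4,5) (4,6,3,1,5) (4,6,3,2,5) (4,6,3,3,5) (4,6,3,4,5) — 24.
Summing: 9 + 21 + 24 = 54.

54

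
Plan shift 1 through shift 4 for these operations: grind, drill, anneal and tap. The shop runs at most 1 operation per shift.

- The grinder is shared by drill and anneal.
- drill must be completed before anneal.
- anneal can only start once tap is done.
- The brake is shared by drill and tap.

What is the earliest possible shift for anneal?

Precedence pushes anneal to at least shift 2.
anneal at shift 3 is achievable: drill -> shift 1, tap -> shift 2, grind -> shift 4, anneal -> shift 3.
Nothing earlier works — the conflict and capacity constraints rule out every shift before shift 3.

shift 3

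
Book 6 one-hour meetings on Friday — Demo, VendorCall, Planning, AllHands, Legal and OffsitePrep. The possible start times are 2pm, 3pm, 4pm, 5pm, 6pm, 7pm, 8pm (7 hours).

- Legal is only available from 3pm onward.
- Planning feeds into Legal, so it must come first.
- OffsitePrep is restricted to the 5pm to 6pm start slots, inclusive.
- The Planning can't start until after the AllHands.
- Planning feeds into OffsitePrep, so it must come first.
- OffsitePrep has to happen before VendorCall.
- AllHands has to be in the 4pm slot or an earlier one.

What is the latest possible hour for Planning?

5pm

Precedence pushes Planning to at least 3pm; downstream work caps Planning at 5pm.
Planning at 5pm is achievable: Demo -> 2pm; OffsitePrep -> 6pm; Legal -> 6pm; VendorCall -> 7pm; AllHands -> 2pm; Planning -> 5pm.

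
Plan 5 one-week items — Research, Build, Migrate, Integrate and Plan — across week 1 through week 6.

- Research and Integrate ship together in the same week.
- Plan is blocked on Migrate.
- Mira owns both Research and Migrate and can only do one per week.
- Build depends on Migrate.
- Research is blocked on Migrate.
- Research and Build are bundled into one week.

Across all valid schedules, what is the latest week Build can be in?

Precedence pushes Build to at least week 2.
Build at week 6 is achievable: Plan=week 2; Research=week 6; Integrate=week 6; Migrate=week 1; Build=week 6.

week 6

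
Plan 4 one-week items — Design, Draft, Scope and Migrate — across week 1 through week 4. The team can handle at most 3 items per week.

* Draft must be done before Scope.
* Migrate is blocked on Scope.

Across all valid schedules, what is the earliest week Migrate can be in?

week 3

Precedence pushes Migrate to at least week 3.
Migrate at week 3 is achievable: Scope=week 2, Draft=week 1, Migrate=week 3, Design=week 1.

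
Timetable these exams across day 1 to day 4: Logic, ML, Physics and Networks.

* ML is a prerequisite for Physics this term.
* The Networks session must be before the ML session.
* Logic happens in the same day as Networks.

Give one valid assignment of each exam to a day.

ML=day 2, Physics=day 3, Networks=day 1, Logic=day 1

Checking: ML(day 2) before Physics(day 3); Networks(day 1) before ML(day 2); Logic = Networks = day 1.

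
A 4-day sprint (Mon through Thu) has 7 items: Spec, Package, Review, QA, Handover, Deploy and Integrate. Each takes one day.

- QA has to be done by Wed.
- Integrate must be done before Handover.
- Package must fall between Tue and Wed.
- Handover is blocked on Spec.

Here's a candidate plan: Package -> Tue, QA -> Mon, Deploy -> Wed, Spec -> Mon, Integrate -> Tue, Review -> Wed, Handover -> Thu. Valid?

Valid

Handover is blocked on Spec — holds.
Package must fall between Tue and Wed — holds.
Integrate must be done before Handover — holds.
QA has to be done by Wed — holds.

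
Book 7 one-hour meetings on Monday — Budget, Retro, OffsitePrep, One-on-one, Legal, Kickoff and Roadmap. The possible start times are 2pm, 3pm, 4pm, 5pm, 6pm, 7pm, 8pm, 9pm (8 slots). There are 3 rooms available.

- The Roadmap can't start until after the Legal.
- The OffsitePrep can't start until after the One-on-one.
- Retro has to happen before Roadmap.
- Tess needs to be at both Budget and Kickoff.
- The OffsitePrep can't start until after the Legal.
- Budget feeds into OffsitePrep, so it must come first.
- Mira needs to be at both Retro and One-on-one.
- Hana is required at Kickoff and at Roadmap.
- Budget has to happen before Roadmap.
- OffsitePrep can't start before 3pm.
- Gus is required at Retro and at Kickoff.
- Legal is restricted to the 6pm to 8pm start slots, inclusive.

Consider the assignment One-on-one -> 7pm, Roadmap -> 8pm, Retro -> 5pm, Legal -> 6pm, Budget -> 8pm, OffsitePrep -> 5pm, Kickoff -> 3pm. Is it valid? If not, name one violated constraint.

Invalid. Budget feeds into OffsitePrep, so it must come first.

Retro has to happen before Roadmap — holds.
The OffsitePrep can't start until after the One-on-one — violated.
Budget has to happen before Roadmap — violated.
OffsitePrep can't start before 3pm — holds.
The Roadmap can't start until after the Legal — holds.
The OffsitePrep can't start until after the Legal — violated.
Budget feeds into OffsitePrep, so it must come first — violated.
There are 3 rooms available — holds.
Mira needs to be at both Retro and One-on-one — holds.
Gus is required at Retro and at Kickoff — holds.
Hana is required at Kickoff and at Roadmap — holds.
Legal is restricted to the 6pm to 8pm start slots, inclusive — holds.
Tess needs to be at both Budget and Kickoff — holds.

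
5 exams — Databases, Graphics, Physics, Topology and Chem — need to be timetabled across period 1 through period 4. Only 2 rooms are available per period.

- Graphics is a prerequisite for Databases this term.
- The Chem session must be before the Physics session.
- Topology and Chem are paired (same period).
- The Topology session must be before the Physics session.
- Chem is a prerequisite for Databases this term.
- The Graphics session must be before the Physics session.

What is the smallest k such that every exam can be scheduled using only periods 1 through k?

3

The precedence chain requires at least 2 distinct periods.
With at most 2 per period and 5 exams, at least 3 periods are needed.
3 works (last occupied period: period 3): for example Physics -> period 3, Chem -> period 2, Databases -> period 3, Graphics -> period 1, Topology -> period 2.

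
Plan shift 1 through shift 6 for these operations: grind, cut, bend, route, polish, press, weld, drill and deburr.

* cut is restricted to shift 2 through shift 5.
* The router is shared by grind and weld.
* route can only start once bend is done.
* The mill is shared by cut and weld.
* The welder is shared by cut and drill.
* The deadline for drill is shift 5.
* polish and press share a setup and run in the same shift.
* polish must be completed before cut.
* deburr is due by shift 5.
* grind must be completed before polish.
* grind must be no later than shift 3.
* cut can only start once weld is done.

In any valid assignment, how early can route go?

Precedence pushes route to at least shift 2.
route at shift 2 is achievable: deburr in shift 1; drill in shift 1; polish in shift 2; press in shift 2; grind in shift 1; route in shift 2; cut in shift 3; bend in shift 1; weld in shift 2.

shift 2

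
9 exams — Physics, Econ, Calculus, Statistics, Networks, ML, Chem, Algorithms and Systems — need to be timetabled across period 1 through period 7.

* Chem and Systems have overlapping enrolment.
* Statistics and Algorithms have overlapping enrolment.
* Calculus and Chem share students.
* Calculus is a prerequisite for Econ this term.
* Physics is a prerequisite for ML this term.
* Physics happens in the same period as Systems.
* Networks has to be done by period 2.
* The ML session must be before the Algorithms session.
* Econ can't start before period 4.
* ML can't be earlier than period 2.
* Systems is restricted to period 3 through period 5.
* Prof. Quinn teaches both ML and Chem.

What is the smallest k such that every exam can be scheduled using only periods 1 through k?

The precedence chain requires at least 3 distinct periods.
Propagating the time windows through the other constraints, Algorithms can't land before period 5, so the schedule must run through at least period 5.
5 works (last occupied period: period 5): for example Statistics in period 1; Calculus in period 1; Chem in period 2; ML in period 4; Physics in period 3; Econ in period 4; Systems in period 3; Algorithms in period 5; Networks in period 1.

5 periods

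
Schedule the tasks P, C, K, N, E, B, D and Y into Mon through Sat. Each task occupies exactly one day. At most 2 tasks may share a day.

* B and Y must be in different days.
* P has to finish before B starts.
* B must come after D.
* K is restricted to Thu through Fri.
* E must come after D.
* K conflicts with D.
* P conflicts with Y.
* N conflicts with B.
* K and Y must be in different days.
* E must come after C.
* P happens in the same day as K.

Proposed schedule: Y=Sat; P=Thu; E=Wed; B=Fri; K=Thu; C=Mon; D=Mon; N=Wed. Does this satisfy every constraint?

Valid

E must come after C — holds.
N conflicts with B — holds.
E must come after D — holds.
K conflicts with D — holds.
B and Y must be in different days — holds.
B must come after D — holds.
K is restricted to Thu through Fri — holds.
P conflicts with Y — holds.
P has to finish before B starts — holds.
P happens in the same day as K — holds.
K and Y must be in different days — holds.
At most 2 tasks may share a day — holds.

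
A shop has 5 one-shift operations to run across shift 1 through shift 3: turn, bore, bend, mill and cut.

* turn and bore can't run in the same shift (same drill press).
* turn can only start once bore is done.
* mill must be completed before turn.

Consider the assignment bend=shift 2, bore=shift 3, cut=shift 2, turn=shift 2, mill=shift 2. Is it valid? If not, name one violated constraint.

mill must be completed before turn — violated.
turn can only start once bore is done — violated.
turn and bore can't run in the same shift (same drill press) — holds.

Invalid. turn can only start once bore is done.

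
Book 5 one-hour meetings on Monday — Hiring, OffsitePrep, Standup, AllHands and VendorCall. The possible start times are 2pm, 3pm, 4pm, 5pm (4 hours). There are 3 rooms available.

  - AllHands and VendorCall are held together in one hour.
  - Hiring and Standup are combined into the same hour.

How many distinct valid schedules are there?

Splitting on Hiring: it can be 2pm (12), 3pm (12), 4pm (12), 5pm (12). Listing each branch's schedules as (OffsitePrep, Standup, AllHands, VendorCall):
Hiring=2pm: (2pm,2pm,3pm,3pm) (2pm,2pm,4pm,4pm) (2pm,2pm,5pm,5pm) (3pm,2pm,3pm,3pm) (3pm,2pm,4pm,4pm) (3pm,2pm,5pm,5pm) (4pm,2pm,3pm,3pm) (4pm,2pm,4pm,4pm) (4pm,2pm,5pm,5pm) (5pm,2pm,3pm,3pm) (5pm,2pm,4pm,4pm) (5pm,2pm,5pm,5pm) — 12.
Hiring=3pm: (2pm,3pm,2pm,2pm) (2pm,3pm,4pm,4pm) (2pm,3pm,5pm,5pm) (3pm,3pm,2pm,2pm) (3pm,3pm,4pm,4pm) (3pm,3pm,5pm,5pm) (4pm,3pm,2pm,2pm) (4pm,3pm,4pm,4pm) (4pm,3pm,5pm,5pm) (5pm,3pm,2pm,2pm) (5pm,3pm,4pm,4pm) (5pm,3pm,5pm,5pm) — 12.
Hiring=4pm: (2pm,4pm,2pm,2pm) (2pm,4pm,3pm,3pm) (2pm,4pm,5pm,5pm) (3pm,4pm,2pm,2pm) (3pm,4pm,3pm,3pm) (3pm,4pm,5pm,5pm) (4pm,4pm,2pm,2pm) (4pm,4pm,3pm,3pm) (4pm,4pm,5pm,5pm) (5pm,4pm,2pm,2pm) (5pm,4pm,3pm,3pm) (5pm,4pm,5pm,5pm) — 12.
Hiring=5pm: (2pm,5pm,2pm,2pm) (2pm,5pm,3pm,3pm) (2pm,5pm,4pm,4pm) (3pm,5pm,2pm,2pm) (3pm,5pm,3pm,3pm) (3pm,5pm,4pm,4pm) (4pm,5pm,2pm,2pm) (4pm,5pm,3pm,3pm) (4pm,5pm,4pm,4pm) (5pm,5pm,2pm,2pm) (5pm,5pm,3pm,3pm) (5pm,5pm,4pm,4pm) — 12.
Summing: 12 + 12 + 12 + 12 = 48.

48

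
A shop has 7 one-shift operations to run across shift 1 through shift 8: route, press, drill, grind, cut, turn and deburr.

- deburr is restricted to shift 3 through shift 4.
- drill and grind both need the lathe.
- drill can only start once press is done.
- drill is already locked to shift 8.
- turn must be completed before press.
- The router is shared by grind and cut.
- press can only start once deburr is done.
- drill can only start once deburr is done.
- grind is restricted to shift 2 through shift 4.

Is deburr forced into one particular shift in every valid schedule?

No

deburr can be shift 3 (e.g. press -> shift 4, deburr -> shift 3, drill -> shift 8, route -> shift 1, turn -> shift 1, cut -> shift 1, grind -> shift 2) or shift 4 (e.g. turn=shift 1; drill=shift 8; route=shift 1; press=shift 5; cut=shift 1; grind=shift 2; deburr=shift 4).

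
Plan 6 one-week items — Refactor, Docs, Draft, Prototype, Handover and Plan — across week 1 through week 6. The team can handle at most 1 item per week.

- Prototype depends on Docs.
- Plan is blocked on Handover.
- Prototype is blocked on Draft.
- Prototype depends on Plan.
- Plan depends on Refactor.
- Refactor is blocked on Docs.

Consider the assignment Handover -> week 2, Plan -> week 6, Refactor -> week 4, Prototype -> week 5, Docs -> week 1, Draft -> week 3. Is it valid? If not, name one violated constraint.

No — it violates: Prototype depends on Plan

Prototype depends on Plan — violated.
Prototype is blocked on Draft — holds.
Plan is blocked on Handover — holds.
Prototype depends on Docs — holds.
The team can handle at most 1 item per week — holds.
Plan depends on Refactor — holds.
Refactor is blocked on Docs — holds.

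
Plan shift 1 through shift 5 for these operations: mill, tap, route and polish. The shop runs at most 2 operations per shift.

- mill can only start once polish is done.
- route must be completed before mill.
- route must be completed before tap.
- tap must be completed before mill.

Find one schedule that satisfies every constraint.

route in shift 1, mill in shift 3, tap in shift 2, polish in shift 1

Checking: route(shift 1) before tap(shift 2); tap(shift 2) before mill(shift 3); polish(shift 1) before mill(shift 3); route(shift 1) before mill(shift 3); max 2 per shift (cap 2).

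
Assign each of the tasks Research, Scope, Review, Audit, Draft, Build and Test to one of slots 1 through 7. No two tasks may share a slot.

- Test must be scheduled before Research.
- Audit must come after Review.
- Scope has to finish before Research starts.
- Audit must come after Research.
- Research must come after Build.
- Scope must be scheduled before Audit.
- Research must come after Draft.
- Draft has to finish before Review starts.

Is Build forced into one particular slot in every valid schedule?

No

Build can be 1 (e.g. Review=6; Research=5; Scope=2; Build=1; Audit=7; Draft=3; Test=4) or 2 (e.g. Test -> 4; Build -> 2; Research -> 5; Scope -> 1; Draft -> 3; Audit -> 7; Review -> 6).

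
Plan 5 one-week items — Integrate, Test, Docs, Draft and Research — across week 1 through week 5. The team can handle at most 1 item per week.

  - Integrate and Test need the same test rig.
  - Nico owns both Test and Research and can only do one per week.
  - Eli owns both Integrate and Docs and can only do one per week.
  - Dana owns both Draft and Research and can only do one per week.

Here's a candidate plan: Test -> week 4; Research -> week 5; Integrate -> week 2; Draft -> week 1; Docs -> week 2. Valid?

No. Eli owns both Integrate and Docs and can only do one per week is not satisfied.

Dana owns both Draft and Research and can only do one per week — holds.
Integrate and Test need the same test rig — holds.
Eli owns both Integrate and Docs and can only do one per week — violated.
Nico owns both Test and Research and can only do one per week — holds.
The team can handle at most 1 item per week — violated.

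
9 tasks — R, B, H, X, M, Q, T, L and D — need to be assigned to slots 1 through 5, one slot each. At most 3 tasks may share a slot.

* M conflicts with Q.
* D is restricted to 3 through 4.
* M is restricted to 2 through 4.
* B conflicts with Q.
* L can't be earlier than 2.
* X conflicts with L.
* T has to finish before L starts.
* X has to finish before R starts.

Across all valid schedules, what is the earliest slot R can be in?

Precedence pushes R to at least 2.
R at 2 is achievable: Q -> 3, B -> 1, X -> 1, D -> 3, T -> 1, M -> 2, H -> 3, L -> 2, R -> 2.

2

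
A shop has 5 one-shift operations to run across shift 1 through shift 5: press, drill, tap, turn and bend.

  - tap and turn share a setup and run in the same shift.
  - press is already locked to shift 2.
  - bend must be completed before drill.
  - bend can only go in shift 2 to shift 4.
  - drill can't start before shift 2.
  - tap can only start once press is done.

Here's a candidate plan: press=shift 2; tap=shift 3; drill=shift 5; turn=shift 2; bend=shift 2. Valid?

press is already locked to shift 2 — holds.
drill can't start before shift 2 — holds.
bend can only go in shift 2 to shift 4 — holds.
tap can only start once press is done — holds.
tap and turn share a setup and run in the same shift — violated.
bend must be completed before drill — holds.

Invalid. tap and turn share a setup and run in the same shift.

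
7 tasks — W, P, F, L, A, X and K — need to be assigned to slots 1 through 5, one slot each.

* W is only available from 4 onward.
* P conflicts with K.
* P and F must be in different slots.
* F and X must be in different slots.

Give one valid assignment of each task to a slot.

K -> 2; W -> 4; L -> 1; P -> 1; X -> 1; F -> 2; A -> 1

Checking: P(1) != K(2); P(1) != F(2); F(2) != X(1); W=4 in [4,5].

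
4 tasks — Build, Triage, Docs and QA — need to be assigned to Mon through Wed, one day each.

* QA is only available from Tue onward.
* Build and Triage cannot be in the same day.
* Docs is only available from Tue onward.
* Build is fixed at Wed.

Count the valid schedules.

Splitting on Triage: it can be Mon (4), Tue (4). Listing each branch's schedules as (Build, Docs, QA):
Triage=Mon: (Wed,Tue,Tue) (Wed,Tue,Wed) (Wed,Wed,Tue) (Wed,Wed,Wed) — 4.
Triage=Tue: (Wed,Tue,Tue) (Wed,Tue,Wed) (Wed,Wed,Tue) (Wed,Wed,Wed) — 4.
Summing: 4 + 4 = 8.

8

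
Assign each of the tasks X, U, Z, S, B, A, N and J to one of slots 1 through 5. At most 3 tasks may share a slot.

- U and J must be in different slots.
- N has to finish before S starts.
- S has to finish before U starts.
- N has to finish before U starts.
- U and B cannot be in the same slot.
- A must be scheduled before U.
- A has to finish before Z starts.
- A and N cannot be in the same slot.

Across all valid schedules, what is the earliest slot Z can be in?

2

Precedence pushes Z to at least 2.
Z at 2 is achievable: J -> 2, A -> 1, S -> 3, U -> 4, X -> 1, N -> 2, Z -> 2, B -> 1.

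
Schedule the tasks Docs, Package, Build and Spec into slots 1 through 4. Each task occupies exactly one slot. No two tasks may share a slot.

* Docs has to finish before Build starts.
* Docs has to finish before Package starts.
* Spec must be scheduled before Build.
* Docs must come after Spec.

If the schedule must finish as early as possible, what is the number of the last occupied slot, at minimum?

4

The precedence chain requires at least 3 distinct slots.
With at most 1 per slot and 4 tasks, at least 4 slots are needed.
4 works (last occupied slot: 4): for example Package -> 4; Spec -> 1; Build -> 3; Docs -> 2.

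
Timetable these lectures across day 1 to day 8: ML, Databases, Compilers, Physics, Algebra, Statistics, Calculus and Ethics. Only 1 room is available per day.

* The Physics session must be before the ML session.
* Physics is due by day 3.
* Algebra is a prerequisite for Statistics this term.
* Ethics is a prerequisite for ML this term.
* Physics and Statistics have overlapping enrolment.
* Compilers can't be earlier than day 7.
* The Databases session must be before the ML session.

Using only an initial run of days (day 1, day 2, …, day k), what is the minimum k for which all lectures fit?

The precedence chain requires at least 2 distinct days.
With at most 1 per day and 8 lectures, at least 8 days are needed.
Compilers can't be placed before day 7, so the schedule must run through at least day 7.
8 works (last occupied day: day 8): for example Ethics=day 3, Databases=day 2, Physics=day 1, Compilers=day 7, Algebra=day 5, Statistics=day 6, Calculus=day 8, ML=day 4.

8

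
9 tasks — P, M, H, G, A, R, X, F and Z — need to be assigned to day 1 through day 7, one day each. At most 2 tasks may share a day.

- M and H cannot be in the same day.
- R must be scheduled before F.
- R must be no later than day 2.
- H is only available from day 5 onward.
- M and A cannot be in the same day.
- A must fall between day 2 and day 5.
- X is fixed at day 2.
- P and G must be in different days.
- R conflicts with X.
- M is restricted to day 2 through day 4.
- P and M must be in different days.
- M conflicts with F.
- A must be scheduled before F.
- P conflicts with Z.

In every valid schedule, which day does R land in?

R's window is day 1–day 2.
X is fixed at day 2, and R can't share a day with X.
So R must be day 1.

day 1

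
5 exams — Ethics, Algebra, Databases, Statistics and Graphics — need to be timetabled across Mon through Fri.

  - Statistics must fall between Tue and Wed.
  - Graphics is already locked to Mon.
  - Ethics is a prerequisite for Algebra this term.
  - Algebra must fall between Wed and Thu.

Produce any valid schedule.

Graphics -> Mon; Statistics -> Tue; Ethics -> Mon; Databases -> Mon; Algebra -> Wed

Checking: Ethics(Mon) before Algebra(Wed); Statistics=Tue in [Tue,Wed]; Algebra=Wed in [Wed,Thu]; Graphics=Mon in [Mon,Mon].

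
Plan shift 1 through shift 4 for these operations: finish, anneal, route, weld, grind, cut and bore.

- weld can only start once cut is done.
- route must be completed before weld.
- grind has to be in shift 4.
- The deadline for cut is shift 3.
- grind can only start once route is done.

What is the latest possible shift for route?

Downstream work caps route at shift 3.
route at shift 3 is achievable: bore -> shift 1, route -> shift 3, grind -> shift 4, cut -> shift 1, weld -> shift 4, anneal -> shift 1, finish -> shift 1.

shift 3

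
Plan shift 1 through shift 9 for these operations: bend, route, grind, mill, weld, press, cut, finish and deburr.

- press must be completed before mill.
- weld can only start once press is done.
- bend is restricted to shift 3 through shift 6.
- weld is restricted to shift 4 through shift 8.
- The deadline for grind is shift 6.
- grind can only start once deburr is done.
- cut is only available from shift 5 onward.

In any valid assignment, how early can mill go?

shift 2

Precedence pushes mill to at least shift 2.
mill at shift 2 is achievable: route -> shift 1; press -> shift 1; weld -> shift 4; finish -> shift 1; mill -> shift 2; grind -> shift 2; cut -> shift 5; deburr -> shift 1; bend -> shift 3.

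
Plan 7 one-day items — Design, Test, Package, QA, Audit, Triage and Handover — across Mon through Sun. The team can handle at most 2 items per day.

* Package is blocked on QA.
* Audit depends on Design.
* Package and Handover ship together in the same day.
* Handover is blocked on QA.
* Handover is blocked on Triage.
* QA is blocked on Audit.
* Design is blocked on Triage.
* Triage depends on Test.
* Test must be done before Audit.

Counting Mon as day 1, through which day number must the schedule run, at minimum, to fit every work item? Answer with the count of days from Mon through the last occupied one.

The precedence chain requires at least 6 distinct days.
With at most 2 per day and 7 work items, at least 4 days are needed.
6 works (last occupied day: Sat): for example Test in Mon; Design in Wed; Package in Sat; QA in Fri; Handover in Sat; Triage in Tue; Audit in Thu.

6 days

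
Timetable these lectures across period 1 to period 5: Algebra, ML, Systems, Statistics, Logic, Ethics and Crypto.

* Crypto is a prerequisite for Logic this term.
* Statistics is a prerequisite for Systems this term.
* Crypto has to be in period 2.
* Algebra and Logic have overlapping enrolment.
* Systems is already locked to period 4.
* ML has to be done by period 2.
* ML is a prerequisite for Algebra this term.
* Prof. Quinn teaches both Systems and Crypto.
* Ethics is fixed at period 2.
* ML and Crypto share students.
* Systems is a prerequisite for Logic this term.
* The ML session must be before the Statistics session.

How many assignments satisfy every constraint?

Splitting on Algebra: it can be period 2 (2), period 3 (2), period 4 (2). Listing each branch's schedules as (ML, Systems, Statistics, Logic, Ethics, Crypto) by period number:
Algebra=period 2: (1,4,2,5,2,2) (1,4,3,5,2,2) — 2.
Algebra=period 3: (1,4,2,5,2,2) (1,4,3,5,2,2) — 2.
Algebra=period 4: (1,4,2,5,2,2) (1,4,3,5,2,2) — 2.
Summing: 2 + 2 + 2 = 6.

6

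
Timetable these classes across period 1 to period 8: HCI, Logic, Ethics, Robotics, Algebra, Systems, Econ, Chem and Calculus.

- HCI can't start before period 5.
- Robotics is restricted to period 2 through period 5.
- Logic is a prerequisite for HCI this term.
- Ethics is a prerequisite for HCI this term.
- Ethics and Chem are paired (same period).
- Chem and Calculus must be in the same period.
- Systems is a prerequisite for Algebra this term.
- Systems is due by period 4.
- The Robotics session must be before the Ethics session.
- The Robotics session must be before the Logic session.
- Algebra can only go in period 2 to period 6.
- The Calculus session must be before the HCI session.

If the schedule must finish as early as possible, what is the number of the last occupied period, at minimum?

The precedence chain requires at least 3 distinct periods.
HCI can't be placed before period 5, so the schedule must run through at least period 5.
5 works (last occupied period: period 5): for example Robotics=period 2; HCI=period 5; Econ=period 1; Logic=period 3; Systems=period 1; Chem=period 3; Ethics=period 3; Calculus=period 3; Algebra=period 2.

5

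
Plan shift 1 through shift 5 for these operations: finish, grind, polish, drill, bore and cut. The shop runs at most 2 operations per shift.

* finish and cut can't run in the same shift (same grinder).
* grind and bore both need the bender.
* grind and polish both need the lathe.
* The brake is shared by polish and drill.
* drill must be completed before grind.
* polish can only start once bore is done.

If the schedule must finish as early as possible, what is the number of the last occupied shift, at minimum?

shift 3

The precedence chain requires at least 2 distinct shifts.
With at most 2 per shift and 6 operations, at least 3 shifts are needed.
3 works (last occupied shift: shift 3): for example grind in shift 2, finish in shift 2, drill in shift 1, polish in shift 3, cut in shift 3, bore in shift 1.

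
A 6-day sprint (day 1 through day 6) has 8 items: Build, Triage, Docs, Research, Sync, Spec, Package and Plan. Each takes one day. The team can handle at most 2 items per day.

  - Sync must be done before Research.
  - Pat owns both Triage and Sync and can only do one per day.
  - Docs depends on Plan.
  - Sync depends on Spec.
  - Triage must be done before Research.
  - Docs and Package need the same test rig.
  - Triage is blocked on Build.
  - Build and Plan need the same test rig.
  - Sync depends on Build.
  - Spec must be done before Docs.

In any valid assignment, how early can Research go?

Precedence pushes Research to at least day 3.
Research at day 4 is achievable: Triage -> day 3; Plan -> day 2; Package -> day 4; Sync -> day 2; Research -> day 4; Spec -> day 1; Docs -> day 3; Build -> day 1.
Nothing earlier works — the conflict and capacity constraints rule out every day before day 4.

day 4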